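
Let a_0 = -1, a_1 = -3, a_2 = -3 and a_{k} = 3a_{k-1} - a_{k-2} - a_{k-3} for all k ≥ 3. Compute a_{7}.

-101

The ordinary generating function has denominator 1 - 3x + x^2 + x^3.
Iterating the recurrence: a_0,…,a_{7} = -1, -3, -3, -5, -9, -19, -43, -101.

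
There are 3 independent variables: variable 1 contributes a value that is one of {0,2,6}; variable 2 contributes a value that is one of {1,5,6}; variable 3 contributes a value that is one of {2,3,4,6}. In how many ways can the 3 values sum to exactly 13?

The generating function for the choices is (1 + x^2 + x^6)·(x + x^5 + x^6)·(x^2 + x^3 + x^4 + x^6); the count is [x^13].
(1 + x^2 + x^6) has coefficients 1,0,1,0,0,0,1 for degrees 0…6.
(x + x^5 + x^6) has coefficients 0,1,0,0,0,1,1,0,0,0,0,0,0,0 for degrees 0…13.
Finally multiplying by (x^2 + x^3 + x^4 + x^6), the product of all factors after the first has coefficients 0,0,0,1,1,1,0,2,2,2,1,1,1,0 for degrees 0…13.
[x^13] = 1·0 + 1·1 + 1·2 = 3.

3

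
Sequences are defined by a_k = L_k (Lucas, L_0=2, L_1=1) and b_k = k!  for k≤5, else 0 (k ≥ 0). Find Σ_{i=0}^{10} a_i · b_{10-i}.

2219

The convolution is the t^10 coefficient of A(t)B(t).
Σ = 2·0 + 1·0 + 3·0 + 4·0 + 7·0 + 11·120 + 18·24 + 29·6 + 47·2 + 76·1 + 123·1 = 2219.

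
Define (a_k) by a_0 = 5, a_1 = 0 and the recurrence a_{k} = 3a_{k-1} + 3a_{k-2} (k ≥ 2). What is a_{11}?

The ordinary generating function has denominator 1 - 3y - 3y^2.
Iterating the recurrence: a_0,…,a_{11} = 5, 0, 15, 45, 180, 675, 2565, 9720, 36855, 139725, 529740, 2008395.

2008395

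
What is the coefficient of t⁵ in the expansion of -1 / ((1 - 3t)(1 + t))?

-182

The denominator gives the recurrence a_n = 2a_(n−1) + 3a_(n−2) for n ≥ 2; the numerator fixes a_0 = -1, a_1 = -2.
Iterating: -1, -2, -7, -20, -61, -182, so a_5 = -182.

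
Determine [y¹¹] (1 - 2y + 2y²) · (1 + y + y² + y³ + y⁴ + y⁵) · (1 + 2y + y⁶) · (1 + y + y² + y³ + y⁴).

9

(1 - 2y + 2y²) has coefficients 1,-2,2 for degrees 0…2.
(1 + y + y² + y³ + y⁴ + y⁵) has coefficients 1,1,1,1,1,1,0,0,0,0,0,0 for degrees 0…11.
Multiplying by (1 + 2y + y⁶) gives running coefficients 1,3,3,3,3,3,3,1,1,1,1,1 for degrees 0…11.
Finally multiplying by (1 + y + y² + y³ + y⁴), the product of all factors after the first has coefficients 1,4,7,10,13,15,15,13,11,9,7,5 for degrees 0…11.
[y¹¹] = 1·5 − 2·7 + 2·9 = 9.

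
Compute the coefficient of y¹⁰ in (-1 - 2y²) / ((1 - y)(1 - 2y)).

The denominator gives the recurrence a_n = 3a_(n−1) − 2a_(n−2) for n ≥ 3; the numerator fixes a_0 = -1, a_1 = -3, a_2 = -9.
Iterating: -1, -3, -9, -21, -45, -93, -189, -381, -765, -1533, -3069, so a_10 = -3069.

-3069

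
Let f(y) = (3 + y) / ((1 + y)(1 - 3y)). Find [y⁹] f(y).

49207

The denominator gives the recurrence a_n = 2a_(n−1) + 3a_(n−2) for n ≥ 2; the numerator fixes a_0 = 3, a_1 = 7.
Iterating: 3, 7, 23, 67, 203, 607, 1823, 5467, 16403, 49207, so a_9 = 49207.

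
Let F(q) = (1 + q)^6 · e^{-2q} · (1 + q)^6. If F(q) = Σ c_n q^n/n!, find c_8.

-810368

The EGF product rule gives c_8 = Σ_{k_1+k_2+k_3=8} C(8; k_1,k_2,k_3) · ∏ g_i(k_i), where (1+q)^6 gives the falling factorial (6)_k; e^{-2q} gives (-2)^k; (1+q)^6 gives the falling factorial (6)_k.
g_1(k) for k = 0…8: 1, 6, 30, 120, 360, 720, 720, 0, 0.
g_2(k) for k = 0…8: 1, -2, 4, -8, 16, -32, 64, -128, 256.
g_3(k) for k = 0…8: 1, 6, 30, 120, 360, 720, 720, 0, 0.
First combine the last two factors: h(k) = Σ_j C(k,j)·g_2(j)·g_3(k−j) for k = 0…8: 1, 4, 10, 4, -56, -32, 592, -800, -5888.
c_8 = Σ_k C(8,k)·g_1(k)·h(8−k) = 1·1·(-5888) + 8·6·(-800) + 28·30·592 + 56·120·(-32) + 70·360·(-56) + 56·720·4 + 28·720·10 = −5888 − 38400 + 497280 − 215040 − 1411200 + 161280 + 201600 = -810368.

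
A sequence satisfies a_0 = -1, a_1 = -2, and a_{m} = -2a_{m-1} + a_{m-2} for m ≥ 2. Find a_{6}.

111

The ordinary generating function has denominator 1 + 2x - x^2.
Iterating the recurrence: a_0,…,a_{6} = -1, -2, 3, -8, 19, -46, 111.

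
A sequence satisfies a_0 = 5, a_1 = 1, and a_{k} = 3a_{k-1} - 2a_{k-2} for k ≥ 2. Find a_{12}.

The ordinary generating function has denominator 1 - 3y + 2y^2.
Iterating the recurrence: a_0,…,a_{12} = 5, 1, -7, -23, -55, -119, -247, -503, -1015, -2039, -4087, -8183, -16375.

-16375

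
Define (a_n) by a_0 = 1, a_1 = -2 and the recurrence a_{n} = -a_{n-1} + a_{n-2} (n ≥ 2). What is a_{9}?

-89

The ordinary generating function has denominator 1 + q - q^2.
Iterating the recurrence: a_0,…,a_{9} = 1, -2, 3, -5, 8, -13, 21, -34, 55, -89.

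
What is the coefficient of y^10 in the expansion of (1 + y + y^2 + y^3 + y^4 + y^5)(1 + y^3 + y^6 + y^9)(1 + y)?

(1 + y + y^2 + y^3 + y^4 + y^5) has coefficients 1,1,1,1,1,1 for degrees 0…5.
(1 + y^3 + y^6 + y^9) has coefficients 1,0,0,1,0,0,1,0,0,1,0 for degrees 0…10.
Finally multiplying by (1 + y), the product of all factors after the first has coefficients 1,1,0,1,1,0,1,1,0,1,1 for degrees 0…10.
[y^10] = 1·1 + 1·1 + 1·0 + 1·1 + 1·1 + 1·0 = 4.

4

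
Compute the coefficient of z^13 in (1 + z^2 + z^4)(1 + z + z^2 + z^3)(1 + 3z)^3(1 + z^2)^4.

924

(1 + z^2 + z^4) has coefficients 1,0,1,0,1 for degrees 0…4.
(1 + z + z^2 + z^3) has coefficients 1,1,1,1,0,0,0,0,0,0,0,0,0,0 for degrees 0…13.
Multiplying by (1 + 3z)^3 gives running coefficients 1,10,37,64,63,54,27,0,0,0,0,0,0,0 for degrees 0…13.
Finally multiplying by (1 + z^2)^4, the product of all factors after the first has coefficients 1,10,41,104,217,370,505,640,635,590,451,280,171,54 for degrees 0…13.
[z^13] = 1·54 + 1·280 + 1·590 = 924.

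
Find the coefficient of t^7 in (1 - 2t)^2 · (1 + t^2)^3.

(1 - 2t)^2 has coefficients 1,-4,4 for degrees 0…2.
(1 + t^2)^3 has coefficients 1,0,3,0,3,0,1,0 for degrees 0…7.
[t^7] = 1·0 − 4·1 + 4·0 = -4.

-4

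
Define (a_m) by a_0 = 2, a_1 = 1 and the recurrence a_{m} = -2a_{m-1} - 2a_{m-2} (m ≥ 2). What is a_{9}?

The ordinary generating function has denominator 1 + 2t + 2t^2.
Iterating the recurrence: a_0,…,a_{9} = 2, 1, -6, 10, -8, -4, 24, -40, 32, 16.

16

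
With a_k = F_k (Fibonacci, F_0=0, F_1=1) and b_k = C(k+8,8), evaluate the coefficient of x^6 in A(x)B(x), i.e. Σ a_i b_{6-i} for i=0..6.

Write out a_i and b_{6-i} for i = 0,…,6 and sum the products.
Σ = 0·3003 + 1·1287 + 1·495 + 2·165 + 3·45 + 5·9 + 8·1 = 2300.

2300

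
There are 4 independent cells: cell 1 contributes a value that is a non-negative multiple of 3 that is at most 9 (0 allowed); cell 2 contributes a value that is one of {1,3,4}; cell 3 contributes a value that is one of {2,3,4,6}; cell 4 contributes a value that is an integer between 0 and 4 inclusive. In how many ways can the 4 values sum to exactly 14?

20

The generating function for the choices is (1 + y^3 + y^6 + y^9)·(y + y^3 + y^4)·(y^2 + y^3 + y^4 + y^6)·(1 + y + y^2 + y^3 + y^4); the count is [y^14].
(1 + y^3 + y^6 + y^9) has coefficients 1,0,0,1,0,0,1,0,0,1 for degrees 0…9.
(y + y^3 + y^4) has coefficients 0,1,0,1,1,0,0,0,0,0,0,0,0,0,0 for degrees 0…14.
Multiplying by (y^2 + y^3 + y^4 + y^6) gives running coefficients 0,0,0,1,1,2,2,3,1,1,1,0,0,0,0 for degrees 0…14.
Finally multiplying by (1 + y + y^2 + y^3 + y^4), the product of all factors after the first has coefficients 0,0,0,1,2,4,6,9,9,9,8,6,3,2,1 for degrees 0…14.
[y^14] = 1·1 + 1·6 + 1·9 + 1·4 = 20.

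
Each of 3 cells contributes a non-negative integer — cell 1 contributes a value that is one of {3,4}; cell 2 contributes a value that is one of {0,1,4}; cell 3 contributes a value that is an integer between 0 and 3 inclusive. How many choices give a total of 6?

The generating function for the choices is (t³ + t⁴)·(1 + t + t⁴)·(1 + t + t² + t³); the count is [t⁶].
(t³ + t⁴) has coefficients 0,0,0,1,1 for degrees 0…4.
(1 + t + t⁴) has coefficients 1,1,0,0,1,0,0 for degrees 0…6.
Finally multiplying by (1 + t + t² + t³), the product of all factors after the first has coefficients 1,2,2,2,2,1,1 for degrees 0…6.
[t⁶] = 1·2 + 1·2 = 4.

4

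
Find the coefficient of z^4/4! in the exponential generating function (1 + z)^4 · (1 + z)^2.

360

The EGF product rule gives c_4 = Σ_{k_1+k_2=4} C(4; k_1,k_2) · ∏ g_i(k_i), where (1+z)^4 gives the falling factorial (4)_k; (1+z)^2 gives the falling factorial (2)_k.
g_1(k) for k = 0…4: 1, 4, 12, 24, 24.
g_2(k) for k = 0…4: 1, 2, 2, 0, 0.
c_4 = Σ_k C(4,k)·g_1(k)·g_2(4−k) = 6·12·2 + 4·24·2 + 1·24·1 = 144 + 192 + 24 = 360.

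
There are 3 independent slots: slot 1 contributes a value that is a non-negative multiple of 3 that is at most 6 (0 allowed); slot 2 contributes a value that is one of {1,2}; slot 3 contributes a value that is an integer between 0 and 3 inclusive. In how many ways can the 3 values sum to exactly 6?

The generating function for the choices is (1 + y^3 + y^6)·(y + y^2)·(1 + y + y^2 + y^3); the count is [y^6].
(1 + y^3 + y^6) has coefficients 1,0,0,1,0,0,1 for degrees 0…6.
(y + y^2) has coefficients 0,1,1,0,0,0,0 for degrees 0…6.
Finally multiplying by (1 + y + y^2 + y^3), the product of all factors after the first has coefficients 0,1,2,2,2,1,0 for degrees 0…6.
[y^6] = 1·0 + 1·2 + 1·0 = 2.

2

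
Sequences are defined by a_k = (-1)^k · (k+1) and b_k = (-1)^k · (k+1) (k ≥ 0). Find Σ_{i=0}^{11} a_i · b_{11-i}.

This is [x^11] in the product of the two ordinary generating functions.
Σ = 1·(-12) − 2·11 + 3·(-10) − 4·9 + 5·(-8) − 6·7 + 7·(-6) − 8·5 + 9·(-4) − 10·3 + 11·(-2) − 12·1 = -364.

-364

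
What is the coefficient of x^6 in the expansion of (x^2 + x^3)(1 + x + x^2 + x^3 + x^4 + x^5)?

2

(x^2 + x^3) has coefficients 0,0,1,1 for degrees 0…3.
(1 + x + x^2 + x^3 + x^4 + x^5) has coefficients 1,1,1,1,1,1,0 for degrees 0…6.
[x^6] = 1·1 + 1·1 = 2.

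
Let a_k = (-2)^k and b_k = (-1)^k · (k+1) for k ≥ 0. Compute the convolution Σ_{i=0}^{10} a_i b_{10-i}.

Write out a_i and b_{10-i} for i = 0,…,10 and sum the products.
Σ = 1·11 − 2·(-10) + 4·9 − 8·(-8) + 16·7 − 32·(-6) + 64·5 − 128·(-4) + 256·3 − 512·(-2) + 1024·1 = 4083.

4083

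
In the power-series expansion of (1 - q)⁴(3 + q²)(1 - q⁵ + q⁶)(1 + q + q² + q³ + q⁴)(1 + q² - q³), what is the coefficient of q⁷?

-39

(1 - q)⁴ has coefficients 1,-4,6,-4,1 for degrees 0…4.
(3 + q²) has coefficients 3,0,1,0,0,0,0,0 for degrees 0…7.
Multiplying by (1 - q⁵ + q⁶) gives running coefficients 3,0,1,0,0,-3,3,-1 for degrees 0…7.
Multiplying by (1 + q + q² + q³ + q⁴) gives running coefficients 3,3,4,4,4,-2,1,-1 for degrees 0…7.
Finally multiplying by (1 + q² - q³), the product of all factors after the first has coefficients 3,3,7,4,5,-2,1,-7 for degrees 0…7.
[q⁷] = 1·(-7) − 4·1 + 6·(-2) − 4·5 + 1·4 = -39.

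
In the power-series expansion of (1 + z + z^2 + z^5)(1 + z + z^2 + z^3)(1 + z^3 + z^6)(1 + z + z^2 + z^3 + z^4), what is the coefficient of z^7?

23

(1 + z + z^2 + z^5) has coefficients 1,1,1,0,0,1 for degrees 0…5.
(1 + z + z^2 + z^3) has coefficients 1,1,1,1,0,0,0,0 for degrees 0…7.
Multiplying by (1 + z^3 + z^6) gives running coefficients 1,1,1,2,1,1,2,1 for degrees 0…7.
Finally multiplying by (1 + z + z^2 + z^3 + z^4), the product of all factors after the first has coefficients 1,2,3,5,6,6,7,7 for degrees 0…7.
[z^7] = 1·7 + 1·7 + 1·6 + 1·3 = 23.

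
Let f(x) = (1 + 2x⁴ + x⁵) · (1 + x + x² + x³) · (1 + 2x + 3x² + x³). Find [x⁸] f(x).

19

(1 + 2x⁴ + x⁵) has coefficients 1,0,0,0,2,1 for degrees 0…5.
(1 + x + x² + x³) has coefficients 1,1,1,1,0,0,0,0,0 for degrees 0…8.
Finally multiplying by (1 + 2x + 3x² + x³), the product of all factors after the first has coefficients 1,3,6,7,6,4,1,0,0 for degrees 0…8.
[x⁸] = 1·0 + 2·6 + 1·7 = 19.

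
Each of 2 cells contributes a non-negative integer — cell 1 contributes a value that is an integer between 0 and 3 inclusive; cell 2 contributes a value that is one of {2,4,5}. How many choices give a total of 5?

3

The generating function for the choices is (1 + t + t² + t³)·(t² + t⁴ + t⁵); the count is [t⁵].
(1 + t + t² + t³) has coefficients 1,1,1,1 for degrees 0…3.
(t² + t⁴ + t⁵) has coefficients 0,0,1,0,1,1 for degrees 0…5.
[t⁵] = 1·1 + 1·1 + 1·0 + 1·1 = 3.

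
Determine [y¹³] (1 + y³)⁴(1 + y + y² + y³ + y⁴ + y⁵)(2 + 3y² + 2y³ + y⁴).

70

(1 + y³)⁴ has coefficients 1,0,0,4,0,0,6,0,0,4,0,0,1 for degrees 0…12.
(1 + y + y² + y³ + y⁴ + y⁵) has coefficients 1,1,1,1,1,1,0,0,0,0,0,0,0,0 for degrees 0…13.
Finally multiplying by (2 + 3y² + 2y³ + y⁴), the product of all factors after the first has coefficients 2,2,5,7,8,8,6,6,3,1,0,0,0,0 for degrees 0…13.
[y¹³] = 1·0 + 4·0 + 6·6 + 4·8 + 1·2 = 70.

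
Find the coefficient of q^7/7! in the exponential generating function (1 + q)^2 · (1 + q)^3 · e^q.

9276

The EGF product rule gives c_7 = Σ_{k_1+k_2+k_3=7} C(7; k_1,k_2,k_3) · ∏ g_i(k_i), where (1+q)^2 gives the falling factorial (2)_k; (1+q)^3 gives the falling factorial (3)_k; e^q gives (1)^k.
g_1(k) for k = 0…7: 1, 2, 2, 0, 0, 0, 0, 0.
g_2(k) for k = 0…7: 1, 3, 6, 6, 0, 0, 0, 0.
g_3(k) for k = 0…7: 1, 1, 1, 1, 1, 1, 1, 1.
First combine the last two factors: h(k) = Σ_j C(k,j)·g_2(j)·g_3(k−j) for k = 0…7: 1, 4, 13, 34, 73, 136, 229, 358.
c_7 = Σ_k C(7,k)·g_1(k)·h(7−k) = 1·1·358 + 7·2·229 + 21·2·136 = 358 + 3206 + 5712 = 9276.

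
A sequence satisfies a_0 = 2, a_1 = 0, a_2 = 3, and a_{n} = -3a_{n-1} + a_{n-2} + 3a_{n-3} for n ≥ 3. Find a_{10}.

7383

The ordinary generating function has denominator 1 + 3x - x^2 - 3x^3.
Iterating the recurrence: a_0,…,a_{10} = 2, 0, 3, -3, 12, -30, 93, -273, 822, -2460, 7383.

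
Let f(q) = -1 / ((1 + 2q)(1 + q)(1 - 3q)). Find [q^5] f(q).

-84

The denominator gives the recurrence a_n = 7a_(n−2) + 6a_(n−3) for n ≥ 3; the numerator fixes a_0 = -1, a_1 = 0, a_2 = -7.
Iterating: -1, 0, -7, -6, -49, -84, so a_5 = -84.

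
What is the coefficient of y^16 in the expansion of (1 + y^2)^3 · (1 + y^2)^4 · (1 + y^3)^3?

(1 + y^2)^3 has coefficients 1,0,3,0,3,0,1 for degrees 0…6.
(1 + y^2)^4 has coefficients 1,0,4,0,6,0,4,0,1,0,0,0,0,0,0,0,0 for degrees 0…16.
Finally multiplying by (1 + y^3)^3, the product of all factors after the first has coefficients 1,0,4,3,6,12,7,18,13,13,18,7,12,6,3,4,0 for degrees 0…16.
[y^16] = 1·0 + 3·3 + 3·12 + 1·18 = 63.

63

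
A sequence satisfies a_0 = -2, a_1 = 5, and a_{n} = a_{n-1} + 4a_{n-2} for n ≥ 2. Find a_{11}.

14513

The ordinary generating function has denominator 1 - q - 4q^2.
Iterating the recurrence: a_0,…,a_{11} = -2, 5, -3, 17, 5, 73, 93, 385, 757, 2297, 5325, 14513.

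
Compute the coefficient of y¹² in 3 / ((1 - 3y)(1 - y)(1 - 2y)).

Partial fractions give a closed form: a_n = (27/2)·3^n + (3/2)·1^n + (-12)·2^n.
At n = 12: a_12 = 7125303.

7125303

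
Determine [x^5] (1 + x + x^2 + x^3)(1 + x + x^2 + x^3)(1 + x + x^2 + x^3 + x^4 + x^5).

15

(1 + x + x^2 + x^3) has coefficients 1,1,1,1 for degrees 0…3.
(1 + x + x^2 + x^3) has coefficients 1,1,1,1,0,0 for degrees 0…5.
Finally multiplying by (1 + x + x^2 + x^3 + x^4 + x^5), the product of all factors after the first has coefficients 1,2,3,4,4,4 for degrees 0…5.
[x^5] = 1·4 + 1·4 + 1·4 + 1·3 = 15.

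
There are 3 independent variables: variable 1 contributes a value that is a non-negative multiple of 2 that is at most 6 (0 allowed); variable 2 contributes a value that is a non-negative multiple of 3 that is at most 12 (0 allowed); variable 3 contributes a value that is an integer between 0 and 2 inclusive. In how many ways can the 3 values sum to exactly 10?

4

The generating function for the choices is (1 + z² + z⁴ + z⁶)·(1 + z³ + z⁶ + z⁹ + z¹²)·(1 + z + z²); the count is [z¹⁰].
(1 + z² + z⁴ + z⁶) has coefficients 1,0,1,0,1,0,1 for degrees 0…6.
(1 + z³ + z⁶ + z⁹ + z¹²) has coefficients 1,0,0,1,0,0,1,0,0,1,0 for degrees 0…10.
Finally multiplying by (1 + z + z²), the product of all factors after the first has coefficients 1,1,1,1,1,1,1,1,1,1,1 for degrees 0…10.
[z¹⁰] = 1·1 + 1·1 + 1·1 + 1·1 = 4.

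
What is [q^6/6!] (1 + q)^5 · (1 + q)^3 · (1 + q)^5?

The EGF product rule gives c_6 = Σ_{k_1+k_2+k_3=6} C(6; k_1,k_2,k_3) · ∏ g_i(k_i), where (1+q)^5 gives the falling factorial (5)_k; (1+q)^3 gives the falling factorial (3)_k; (1+q)^5 gives the falling factorial (5)_k.
g_1(k) for k = 0…6: 1, 5, 20, 60, 120, 120, 0.
g_2(k) for k = 0…6: 1, 3, 6, 6, 0, 0, 0.
g_3(k) for k = 0…6: 1, 5, 20, 60, 120, 120, 0.
First combine the last two factors: h(k) = Σ_j C(k,j)·g_2(j)·g_3(k−j) for k = 0…6: 1, 8, 56, 336, 1680, 6720, 20160.
c_6 = Σ_k C(6,k)·g_1(k)·h(6−k) = 1·1·20160 + 6·5·6720 + 15·20·1680 + 20·60·336 + 15·120·56 + 6·120·8 = 20160 + 201600 + 504000 + 403200 + 100800 + 5760 = 1235520.

1235520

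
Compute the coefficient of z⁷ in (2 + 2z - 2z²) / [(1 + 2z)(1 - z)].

-42

The denominator gives the recurrence a_n = −a_(n−1) + 2a_(n−2) for n ≥ 3; the numerator fixes a_0 = 2, a_1 = 0, a_2 = 2.
Iterating: 2, 0, 2, -2, 6, -10, 22, -42, so a_7 = -42.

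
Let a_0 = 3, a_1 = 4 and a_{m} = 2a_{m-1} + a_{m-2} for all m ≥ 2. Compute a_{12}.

The ordinary generating function has denominator 1 - 2q - q^2.
Iterating the recurrence: a_0,…,a_{12} = 3, 4, 11, 26, 63, 152, 367, 886, 2139, 5164, 12467, 30098, 72663.

72663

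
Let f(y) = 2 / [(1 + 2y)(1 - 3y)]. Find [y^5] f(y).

266

Partial fractions give a closed form: a_n = (4/5)·(-2)^n + (6/5)·3^n.
At n = 5: a_5 = 266.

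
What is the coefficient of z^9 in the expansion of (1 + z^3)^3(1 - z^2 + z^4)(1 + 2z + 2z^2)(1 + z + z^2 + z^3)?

12

(1 + z^3)^3 has coefficients 1,0,0,3,0,0,3,0,0,1 for degrees 0…9.
(1 - z^2 + z^4) has coefficients 1,0,-1,0,1,0,0,0,0,0 for degrees 0…9.
Multiplying by (1 + 2z + 2z^2) gives running coefficients 1,2,1,-2,-1,2,2,0,0,0 for degrees 0…9.
Finally multiplying by (1 + z + z^2 + z^3), the product of all factors after the first has coefficients 1,3,4,2,0,0,1,3,4,2 for degrees 0…9.
[z^9] = 1·2 + 3·1 + 3·2 + 1·1 = 12.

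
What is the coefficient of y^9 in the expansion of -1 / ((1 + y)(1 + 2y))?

1023

Partial fractions give a closed form: a_n = (1)·(-1)^n + (-2)·(-2)^n.
At n = 9: a_9 = 1023.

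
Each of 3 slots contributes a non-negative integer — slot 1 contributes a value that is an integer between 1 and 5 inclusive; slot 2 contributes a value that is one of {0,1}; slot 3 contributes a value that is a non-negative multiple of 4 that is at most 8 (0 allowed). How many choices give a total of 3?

The generating function for the choices is (z + z² + z³ + z⁴ + z⁵)·(1 + z)·(1 + z⁴ + z⁸); the count is [z³].
(z + z² + z³ + z⁴ + z⁵) has coefficients 0,1,1,1 for degrees 0…3.
(1 + z) has coefficients 1,1,0,0 for degrees 0…3.
Finally multiplying by (1 + z⁴ + z⁸), the product of all factors after the first has coefficients 1,1,0,0 for degrees 0…3.
[z³] = 1·0 + 1·1 + 1·1 = 2.

2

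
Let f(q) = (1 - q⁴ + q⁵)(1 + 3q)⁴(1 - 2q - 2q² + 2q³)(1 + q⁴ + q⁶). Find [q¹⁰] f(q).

-508

(1 - q⁴ + q⁵) has coefficients 1,0,0,0,-1,1 for degrees 0…5.
(1 + 3q)⁴ has coefficients 1,12,54,108,81,0,0,0,0,0,0 for degrees 0…10.
Multiplying by (1 - 2q - 2q² + 2q³) gives running coefficients 1,10,28,-22,-219,-270,54,162,0,0,0 for degrees 0…10.
Finally multiplying by (1 + q⁴ + q⁶), the product of all factors after the first has coefficients 1,10,28,-22,-218,-260,83,150,-191,-292,-165 for degrees 0…10.
[q¹⁰] = 1·(-165) − 1·83 + 1·(-260) = -508.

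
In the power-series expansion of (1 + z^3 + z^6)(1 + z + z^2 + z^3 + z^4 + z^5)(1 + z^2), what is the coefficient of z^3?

3

(1 + z^3 + z^6) has coefficients 1,0,0,1 for degrees 0…3.
(1 + z + z^2 + z^3 + z^4 + z^5) has coefficients 1,1,1,1 for degrees 0…3.
Finally multiplying by (1 + z^2), the product of all factors after the first has coefficients 1,1,2,2 for degrees 0…3.
[z^3] = 1·2 + 1·1 = 3.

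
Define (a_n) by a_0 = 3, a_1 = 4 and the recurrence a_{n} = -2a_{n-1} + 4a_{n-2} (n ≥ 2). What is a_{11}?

The ordinary generating function has denominator 1 + 2q - 4q^2.
Iterating the recurrence: a_0,…,a_{11} = 3, 4, 4, 8, 0, 32, -64, 256, -768, 2560, -8192, 26624.

26624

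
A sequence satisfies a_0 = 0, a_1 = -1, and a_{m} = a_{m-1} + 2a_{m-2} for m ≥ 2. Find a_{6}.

-21

The ordinary generating function has denominator 1 - q - 2q^2.
Iterating the recurrence: a_0,…,a_{6} = 0, -1, -1, -3, -5, -11, -21.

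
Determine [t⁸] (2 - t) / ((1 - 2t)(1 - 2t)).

3584

The denominator gives the recurrence a_n = 4a_(n−1) − 4a_(n−2) for n ≥ 2; the numerator fixes a_0 = 2, a_1 = 7.
Iterating: 2, 7, 20, 52, 128, 304, 704, 1600, 3584, so a_8 = 3584.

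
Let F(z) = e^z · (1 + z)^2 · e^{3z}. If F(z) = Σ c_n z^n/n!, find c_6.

24064

The EGF product rule gives c_6 = Σ_{k_1+k_2+k_3=6} C(6; k_1,k_2,k_3) · ∏ g_i(k_i), where e^z gives (1)^k; (1+z)^2 gives the falling factorial (2)_k; e^{3z} gives (3)^k.
g_1(k) for k = 0…6: 1, 1, 1, 1, 1, 1, 1.
g_2(k) for k = 0…6: 1, 2, 2, 0, 0, 0, 0.
g_3(k) for k = 0…6: 1, 3, 9, 27, 81, 243, 729.
First combine the last two factors: h(k) = Σ_j C(k,j)·g_2(j)·g_3(k−j) for k = 0…6: 1, 5, 23, 99, 405, 1593, 6075.
c_6 = Σ_k C(6,k)·g_1(k)·h(6−k) = 1·1·6075 + 6·1·1593 + 15·1·405 + 20·1·99 + 15·1·23 + 6·1·5 + 1·1·1 = 6075 + 9558 + 6075 + 1980 + 345 + 30 + 1 = 24064.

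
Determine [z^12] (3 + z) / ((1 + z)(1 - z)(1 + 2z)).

Partial fractions give a closed form: a_n = (-1)·(-1)^n + (2/3)·1^n + (10/3)·(-2)^n.
At n = 12: a_12 = 13653.

13653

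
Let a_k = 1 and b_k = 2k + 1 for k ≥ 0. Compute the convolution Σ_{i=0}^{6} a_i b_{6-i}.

This is [x^6] in the product of the two ordinary generating functions.
Σ = 1·13 + 1·11 + 1·9 + 1·7 + 1·5 + 1·3 + 1·1 = 49.

49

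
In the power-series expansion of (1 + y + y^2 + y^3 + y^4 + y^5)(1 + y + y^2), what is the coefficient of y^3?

3

(1 + y + y^2 + y^3 + y^4 + y^5) has coefficients 1,1,1,1 for degrees 0…3.
(1 + y + y^2) has coefficients 1,1,1,0 for degrees 0…3.
[y^3] = 1·0 + 1·1 + 1·1 + 1·1 = 3.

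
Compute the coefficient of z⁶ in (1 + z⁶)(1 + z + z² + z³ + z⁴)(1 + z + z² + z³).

(1 + z⁶) has coefficients 1,0,0,0,0,0,1 for degrees 0…6.
(1 + z + z² + z³ + z⁴) has coefficients 1,1,1,1,1,0,0 for degrees 0…6.
Finally multiplying by (1 + z + z² + z³), the product of all factors after the first has coefficients 1,2,3,4,4,3,2 for degrees 0…6.
[z⁶] = 1·2 + 1·1 = 3.

3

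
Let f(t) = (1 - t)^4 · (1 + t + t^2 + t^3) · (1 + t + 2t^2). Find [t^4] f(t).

(1 - t)^4 has coefficients 1,-4,6,-4,1 for degrees 0…4.
(1 + t + t^2 + t^3) has coefficients 1,1,1,1,0 for degrees 0…4.
Finally multiplying by (1 + t + 2t^2), the product of all factors after the first has coefficients 1,2,4,4,3 for degrees 0…4.
[t^4] = 1·3 − 4·4 + 6·4 − 4·2 + 1·1 = 4.

4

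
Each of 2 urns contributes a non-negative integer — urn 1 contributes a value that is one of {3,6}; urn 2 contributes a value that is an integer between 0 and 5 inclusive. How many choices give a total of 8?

The generating function for the choices is (q^3 + q^6)·(1 + q + q^2 + q^3 + q^4 + q^5); the count is [q^8].
(q^3 + q^6) has coefficients 0,0,0,1,0,0,1 for degrees 0…6.
(1 + q + q^2 + q^3 + q^4 + q^5) has coefficients 1,1,1,1,1,1,0,0,0 for degrees 0…8.
[q^8] = 1·1 + 1·1 = 2.

2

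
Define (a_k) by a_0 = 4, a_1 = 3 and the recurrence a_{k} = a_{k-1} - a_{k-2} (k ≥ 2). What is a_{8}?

-1

The ordinary generating function has denominator 1 - x + x^2.
Iterating the recurrence: a_0,…,a_{8} = 4, 3, -1, -4, -3, 1, 4, 3, -1.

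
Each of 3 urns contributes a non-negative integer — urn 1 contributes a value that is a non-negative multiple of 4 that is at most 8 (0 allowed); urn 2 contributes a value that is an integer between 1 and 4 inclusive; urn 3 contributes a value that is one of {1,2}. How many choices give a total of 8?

2

The generating function for the choices is (1 + t^4 + t^8)·(t + t^2 + t^3 + t^4)·(t + t^2); the count is [t^8].
(1 + t^4 + t^8) has coefficients 1,0,0,0,1,0,0,0,1 for degrees 0…8.
(t + t^2 + t^3 + t^4) has coefficients 0,1,1,1,1,0,0,0,0 for degrees 0…8.
Finally multiplying by (t + t^2), the product of all factors after the first has coefficients 0,0,1,2,2,2,1,0,0 for degrees 0…8.
[t^8] = 1·0 + 1·2 + 1·0 = 2.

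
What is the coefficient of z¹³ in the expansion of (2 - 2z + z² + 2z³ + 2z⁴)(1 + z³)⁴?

6

(2 - 2z + z² + 2z³ + 2z⁴) has coefficients 2,-2,1,2,2 for degrees 0…4.
(1 + z³)⁴ has coefficients 1,0,0,4,0,0,6,0,0,4,0,0,1,0 for degrees 0…13.
[z¹³] = 2·0 − 2·1 + 1·0 + 2·0 + 2·4 = 6.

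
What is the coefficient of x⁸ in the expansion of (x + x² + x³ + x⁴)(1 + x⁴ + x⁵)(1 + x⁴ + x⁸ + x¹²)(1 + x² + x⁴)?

(x + x² + x³ + x⁴) has coefficients 0,1,1,1,1 for degrees 0…4.
(1 + x⁴ + x⁵) has coefficients 1,0,0,0,1,1,0,0,0 for degrees 0…8.
Multiplying by (1 + x⁴ + x⁸ + x¹²) gives running coefficients 1,0,0,0,2,1,0,0,2 for degrees 0…8.
Finally multiplying by (1 + x² + x⁴), the product of all factors after the first has coefficients 1,0,1,0,3,1,2,1,4 for degrees 0…8.
[x⁸] = 1·1 + 1·2 + 1·1 + 1·3 = 7.

7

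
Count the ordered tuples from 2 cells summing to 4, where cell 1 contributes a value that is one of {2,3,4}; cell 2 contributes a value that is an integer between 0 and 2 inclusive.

3

The generating function for the choices is (z^2 + z^3 + z^4)·(1 + z + z^2); the count is [z^4].
(z^2 + z^3 + z^4) has coefficients 0,0,1,1,1 for degrees 0…4.
(1 + z + z^2) has coefficients 1,1,1,0,0 for degrees 0…4.
[z^4] = 1·1 + 1·1 + 1·1 = 3.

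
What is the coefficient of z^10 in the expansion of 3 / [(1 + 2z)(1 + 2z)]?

The denominator gives the recurrence a_n = −4a_(n−1) − 4a_(n−2) for n ≥ 2; the numerator fixes a_0 = 3, a_1 = -12.
Iterating: 3, -12, 36, -96, 240, -576, 1344, -3072, 6912, -15360, 33792, so a_10 = 33792.

33792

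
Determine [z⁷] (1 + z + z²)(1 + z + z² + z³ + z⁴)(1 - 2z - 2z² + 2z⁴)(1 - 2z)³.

2

(1 + z + z²) has coefficients 1,1,1 for degrees 0…2.
(1 + z + z² + z³ + z⁴) has coefficients 1,1,1,1,1,0,0,0 for degrees 0…7.
Multiplying by (1 - 2z - 2z² + 2z⁴) gives running coefficients 1,-1,-3,-3,-1,-2,0,2 for degrees 0…7.
Finally multiplying by (1 - 2z)³, the product of all factors after the first has coefficients 1,-7,15,-5,-11,-8,24,-14 for degrees 0…7.
[z⁷] = 1·(-14) + 1·24 + 1·(-8) = 2.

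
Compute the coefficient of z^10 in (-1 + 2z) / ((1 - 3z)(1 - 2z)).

-59049

Partial fractions give a closed form: a_n = (-1)·3^n.
At n = 10: a_10 = -59049.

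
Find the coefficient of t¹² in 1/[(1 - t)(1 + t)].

Partial fractions give a closed form: a_n = (1/2)·1^n + (1/2)·(-1)^n.
At n = 12: a_12 = 1.

1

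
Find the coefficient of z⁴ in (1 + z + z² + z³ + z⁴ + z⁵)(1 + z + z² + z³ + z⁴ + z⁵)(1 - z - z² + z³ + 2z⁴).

2

(1 + z + z² + z³ + z⁴ + z⁵) has coefficients 1,1,1,1,1 for degrees 0…4.
(1 + z + z² + z³ + z⁴ + z⁵) has coefficients 1,1,1,1,1 for degrees 0…4.
Finally multiplying by (1 - z - z² + z³ + 2z⁴), the product of all factors after the first has coefficients 1,0,-1,0,2 for degrees 0…4.
[z⁴] = 1·2 + 1·0 + 1·(-1) + 1·0 + 1·1 = 2.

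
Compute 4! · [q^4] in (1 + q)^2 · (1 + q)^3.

The EGF product rule gives c_4 = Σ_{k_1+k_2=4} C(4; k_1,k_2) · ∏ g_i(k_i), where (1+q)^2 gives the falling factorial (2)_k; (1+q)^3 gives the falling factorial (3)_k.
g_1(k) for k = 0…4: 1, 2, 2, 0, 0.
g_2(k) for k = 0…4: 1, 3, 6, 6, 0.
c_4 = Σ_k C(4,k)·g_1(k)·g_2(4−k) = 4·2·6 + 6·2·6 = 48 + 72 = 120.

120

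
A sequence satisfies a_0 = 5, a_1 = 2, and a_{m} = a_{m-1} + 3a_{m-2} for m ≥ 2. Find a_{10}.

9938

The ordinary generating function has denominator 1 - z - 3z^2.
Iterating the recurrence: a_0,…,a_{10} = 5, 2, 17, 23, 74, 143, 365, 794, 1889, 4271, 9938.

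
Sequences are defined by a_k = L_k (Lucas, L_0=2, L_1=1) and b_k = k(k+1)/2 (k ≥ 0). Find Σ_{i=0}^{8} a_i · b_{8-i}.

This is [x^8] in the product of the two ordinary generating functions.
Σ = 2·36 + 1·28 + 3·21 + 4·15 + 7·10 + 11·6 + 18·3 + 29·1 + 47·0 = 442.

442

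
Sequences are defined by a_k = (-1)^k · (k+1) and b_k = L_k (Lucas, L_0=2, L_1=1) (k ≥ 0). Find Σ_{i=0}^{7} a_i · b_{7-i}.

This is [x^7] in the product of the two ordinary generating functions.
Σ = 1·29 − 2·18 + 3·11 − 4·7 + 5·4 − 6·3 + 7·1 − 8·2 = -9.

-9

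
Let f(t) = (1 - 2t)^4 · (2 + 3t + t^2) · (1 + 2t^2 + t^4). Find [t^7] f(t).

32

(1 - 2t)^4 has coefficients 1,-8,24,-32,16 for degrees 0…4.
(2 + 3t + t^2) has coefficients 2,3,1,0,0,0,0,0 for degrees 0…7.
Finally multiplying by (1 + 2t^2 + t^4), the product of all factors after the first has coefficients 2,3,5,6,4,3,1,0 for degrees 0…7.
[t^7] = 1·0 − 8·1 + 24·3 − 32·4 + 16·6 = 32.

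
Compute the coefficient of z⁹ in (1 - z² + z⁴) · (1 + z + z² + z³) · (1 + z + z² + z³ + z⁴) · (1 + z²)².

7

(1 - z² + z⁴) has coefficients 1,0,-1,0,1 for degrees 0…4.
(1 + z + z² + z³) has coefficients 1,1,1,1,0,0,0,0,0,0 for degrees 0…9.
Multiplying by (1 + z + z² + z³ + z⁴) gives running coefficients 1,2,3,4,4,3,2,1,0,0 for degrees 0…9.
Finally multiplying by (1 + z²)², the product of all factors after the first has coefficients 1,2,5,8,11,13,13,11,8,5 for degrees 0…9.
[z⁹] = 1·5 − 1·11 + 1·13 = 7.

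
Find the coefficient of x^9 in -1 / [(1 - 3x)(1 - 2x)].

Partial fractions give a closed form: a_n = (-3)·3^n + (2)·2^n.
At n = 9: a_9 = -58025.

-58025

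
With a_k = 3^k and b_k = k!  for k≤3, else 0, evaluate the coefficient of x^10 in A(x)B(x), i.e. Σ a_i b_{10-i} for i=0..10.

104976

The convolution is the t^10 coefficient of A(t)B(t).
Σ = 1·0 + 3·0 + 9·0 + 27·0 + 81·0 + 243·0 + 729·0 + 2187·6 + 6561·2 + 19683·1 + 59049·1 = 104976.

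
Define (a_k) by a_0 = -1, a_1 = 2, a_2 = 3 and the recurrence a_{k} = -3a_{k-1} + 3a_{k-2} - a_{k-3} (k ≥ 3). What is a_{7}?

-712

The ordinary generating function has denominator 1 + 3t - 3t^2 + t^3.
Iterating the recurrence: a_0,…,a_{7} = -1, 2, 3, -2, 13, -48, 185, -712.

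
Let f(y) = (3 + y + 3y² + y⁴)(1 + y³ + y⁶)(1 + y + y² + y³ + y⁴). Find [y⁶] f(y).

14

(3 + y + 3y² + y⁴) has coefficients 3,1,3,0,1 for degrees 0…4.
(1 + y³ + y⁶) has coefficients 1,0,0,1,0,0,1 for degrees 0…6.
Finally multiplying by (1 + y + y² + y³ + y⁴), the product of all factors after the first has coefficients 1,1,1,2,2,1,2 for degrees 0…6.
[y⁶] = 3·2 + 1·1 + 3·2 + 1·1 = 14.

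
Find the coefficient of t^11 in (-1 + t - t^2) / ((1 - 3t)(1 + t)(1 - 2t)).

The denominator gives the recurrence a_n = 4a_(n−1) − a_(n−2) − 6a_(n−3) for n ≥ 3; the numerator fixes a_0 = -1, a_1 = -3, a_2 = -12.
Iterating: -1, -3, -12, -39, -126, -393, -1212, -3699, -11226, -33933, -102312, -307959, so a_11 = -307959.

-307959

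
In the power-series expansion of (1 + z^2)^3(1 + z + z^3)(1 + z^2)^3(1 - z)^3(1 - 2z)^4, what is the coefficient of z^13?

(1 + z^2)^3 has coefficients 1,0,3,0,3,0,1 for degrees 0…6.
(1 + z + z^3) has coefficients 1,1,0,1,0,0,0,0,0,0,0,0,0,0 for degrees 0…13.
Multiplying by (1 + z^2)^3 gives running coefficients 1,1,3,4,3,6,1,4,0,1,0,0,0,0 for degrees 0…13.
Multiplying by (1 - z)^3 gives running coefficients 1,-2,3,-3,-1,6,-12,16,-15,12,-7,3,-1,0 for degrees 0…13.
Finally multiplying by (1 - 2z)^4, the product of all factors after the first has coefficients 1,-10,43,-107,175,-186,60,240,-639,996,-1167,1083,-817,496 for degrees 0…13.
[z^13] = 1·496 + 3·1083 + 3·996 + 1·240 = 6973.

6973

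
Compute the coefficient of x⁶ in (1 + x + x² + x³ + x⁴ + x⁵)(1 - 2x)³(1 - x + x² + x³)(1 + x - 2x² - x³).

11

(1 + x + x² + x³ + x⁴ + x⁵) has coefficients 1,1,1,1,1,1 for degrees 0…5.
(1 - 2x)³ has coefficients 1,-6,12,-8,0,0,0 for degrees 0…6.
Multiplying by (1 - x + x² + x³) gives running coefficients 1,-7,19,-25,14,4,-8 for degrees 0…6.
Finally multiplying by (1 + x - 2x² - x³), the product of all factors after the first has coefficients 1,-6,10,7,-42,49,-7 for degrees 0…6.
[x⁶] = 1·(-7) + 1·49 + 1·(-42) + 1·7 + 1·10 + 1·(-6) = 11.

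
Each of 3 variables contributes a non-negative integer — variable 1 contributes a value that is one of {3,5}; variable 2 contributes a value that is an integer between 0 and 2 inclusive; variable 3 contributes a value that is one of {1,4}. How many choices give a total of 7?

2

The generating function for the choices is (x^3 + x^5)·(1 + x + x^2)·(x + x^4); the count is [x^7].
(x^3 + x^5) has coefficients 0,0,0,1,0,1 for degrees 0…5.
(1 + x + x^2) has coefficients 1,1,1,0,0,0,0,0 for degrees 0…7.
Finally multiplying by (x + x^4), the product of all factors after the first has coefficients 0,1,1,1,1,1,1,0 for degrees 0…7.
[x^7] = 1·1 + 1·1 = 2.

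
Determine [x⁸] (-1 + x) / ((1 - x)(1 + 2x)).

The denominator gives the recurrence a_n = −a_(n−1) + 2a_(n−2) for n ≥ 3; the numerator fixes a_0 = -1, a_1 = 2, a_2 = -4.
Iterating: -1, 2, -4, 8, -16, 32, -64, 128, -256, so a_8 = -256.

-256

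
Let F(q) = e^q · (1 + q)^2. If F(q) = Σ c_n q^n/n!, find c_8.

The EGF product rule gives c_8 = Σ_{k_1+k_2=8} C(8; k_1,k_2) · ∏ g_i(k_i), where e^q gives (1)^k; (1+q)^2 gives the falling factorial (2)_k.
g_1(k) for k = 0…8: 1, 1, 1, 1, 1, 1, 1, 1, 1.
g_2(k) for k = 0…8: 1, 2, 2, 0, 0, 0, 0, 0, 0.
c_8 = Σ_k C(8,k)·g_1(k)·g_2(8−k) = 28·1·2 + 8·1·2 + 1·1·1 = 56 + 16 + 1 = 73.

73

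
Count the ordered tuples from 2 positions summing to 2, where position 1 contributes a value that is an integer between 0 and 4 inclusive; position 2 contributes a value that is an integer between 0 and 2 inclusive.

The generating function for the choices is (1 + y + y² + y³ + y⁴)·(1 + y + y²); the count is [y²].
(1 + y + y² + y³ + y⁴) has coefficients 1,1,1 for degrees 0…2.
(1 + y + y²) has coefficients 1,1,1 for degrees 0…2.
[y²] = 1·1 + 1·1 + 1·1 = 3.

3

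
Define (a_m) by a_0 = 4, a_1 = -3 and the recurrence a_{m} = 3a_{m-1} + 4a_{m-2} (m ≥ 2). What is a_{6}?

823

The ordinary generating function has denominator 1 - 3q - 4q^2.
Iterating the recurrence: a_0,…,a_{6} = 4, -3, 7, 9, 55, 201, 823.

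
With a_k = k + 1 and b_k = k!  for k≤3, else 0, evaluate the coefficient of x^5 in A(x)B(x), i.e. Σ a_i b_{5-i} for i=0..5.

The convolution is the t^5 coefficient of A(t)B(t).
Σ = 1·0 + 2·0 + 3·6 + 4·2 + 5·1 + 6·1 = 37.

37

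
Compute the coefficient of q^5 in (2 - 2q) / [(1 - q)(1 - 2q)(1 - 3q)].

1330

The denominator gives the recurrence a_n = 6a_(n−1) − 11a_(n−2) + 6a_(n−3) for n ≥ 3; the numerator fixes a_0 = 2, a_1 = 10, a_2 = 38.
Iterating: 2, 10, 38, 130, 422, 1330, so a_5 = 1330.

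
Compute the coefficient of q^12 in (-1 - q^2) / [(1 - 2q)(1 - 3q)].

-1761230

The denominator gives the recurrence a_n = 5a_(n−1) − 6a_(n−2) for n ≥ 3; the numerator fixes a_0 = -1, a_1 = -5, a_2 = -20.
Iterating: -1, -5, -20, -70, -230, -730, -2270, -6970, -21230, -64330, -194270, -585370, -1761230, so a_12 = -1761230.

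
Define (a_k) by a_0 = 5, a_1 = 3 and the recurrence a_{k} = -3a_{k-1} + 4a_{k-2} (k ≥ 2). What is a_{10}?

The ordinary generating function has denominator 1 + 3q - 4q^2.
Iterating the recurrence: a_0,…,a_{10} = 5, 3, 11, -21, 107, -405, 1643, -6549, 26219, -104853, 419435.

419435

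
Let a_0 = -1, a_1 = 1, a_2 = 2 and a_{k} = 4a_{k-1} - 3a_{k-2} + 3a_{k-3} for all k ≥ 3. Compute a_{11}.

30845

The ordinary generating function has denominator 1 - 4q + 3q^2 - 3q^3.
Iterating the recurrence: a_0,…,a_{11} = -1, 1, 2, 2, 5, 20, 71, 239, 803, 2708, 9140, 30845.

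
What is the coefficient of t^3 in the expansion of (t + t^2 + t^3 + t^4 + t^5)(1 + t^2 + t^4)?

(t + t^2 + t^3 + t^4 + t^5) has coefficients 0,1,1,1 for degrees 0…3.
(1 + t^2 + t^4) has coefficients 1,0,1,0 for degrees 0…3.
[t^3] = 1·1 + 1·0 + 1·1 = 2.

2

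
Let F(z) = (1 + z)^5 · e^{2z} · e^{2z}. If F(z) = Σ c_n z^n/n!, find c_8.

The EGF product rule gives c_8 = Σ_{k_1+k_2+k_3=8} C(8; k_1,k_2,k_3) · ∏ g_i(k_i), where (1+z)^5 gives the falling factorial (5)_k; e^{2z} gives (2)^k; e^{2z} gives (2)^k.
g_1(k) for k = 0…8: 1, 5, 20, 60, 120, 120, 0, 0, 0.
g_2(k) for k = 0…8: 1, 2, 4, 8, 16, 32, 64, 128, 256.
g_3(k) for k = 0…8: 1, 2, 4, 8, 16, 32, 64, 128, 256.
First combine the last two factors: h(k) = Σ_j C(k,j)·g_2(j)·g_3(k−j) for k = 0…8: 1, 4, 16, 64, 256, 1024, 4096, 16384, 65536.
c_8 = Σ_k C(8,k)·g_1(k)·h(8−k) = 1·1·65536 + 8·5·16384 + 28·20·4096 + 56·60·1024 + 70·120·256 + 56·120·64 = 65536 + 655360 + 2293760 + 3440640 + 2150400 + 430080 = 9035776.

9035776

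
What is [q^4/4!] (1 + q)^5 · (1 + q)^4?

3024

The EGF product rule gives c_4 = Σ_{k_1+k_2=4} C(4; k_1,k_2) · ∏ g_i(k_i), where (1+q)^5 gives the falling factorial (5)_k; (1+q)^4 gives the falling factorial (4)_k.
g_1(k) for k = 0…4: 1, 5, 20, 60, 120.
g_2(k) for k = 0…4: 1, 4, 12, 24, 24.
c_4 = Σ_k C(4,k)·g_1(k)·g_2(4−k) = 1·1·24 + 4·5·24 + 6·20·12 + 4·60·4 + 1·120·1 = 24 + 480 + 1440 + 960 + 120 = 3024.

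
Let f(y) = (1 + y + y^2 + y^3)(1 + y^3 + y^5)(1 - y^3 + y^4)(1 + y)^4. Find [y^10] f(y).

10

(1 + y + y^2 + y^3) has coefficients 1,1,1,1 for degrees 0…3.
(1 + y^3 + y^5) has coefficients 1,0,0,1,0,1,0,0,0,0,0 for degrees 0…10.
Multiplying by (1 - y^3 + y^4) gives running coefficients 1,0,0,0,1,1,-1,1,-1,1,0 for degrees 0…10.
Finally multiplying by (1 + y)^4, the product of all factors after the first has coefficients 1,4,6,4,2,5,9,7,2,0,1 for degrees 0…10.
[y^10] = 1·1 + 1·0 + 1·2 + 1·7 = 10.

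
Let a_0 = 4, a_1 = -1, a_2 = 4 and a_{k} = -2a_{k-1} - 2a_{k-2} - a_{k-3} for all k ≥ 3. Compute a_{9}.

The ordinary generating function has denominator 1 + 2y + 2y^2 + y^3.
Iterating the recurrence: a_0,…,a_{9} = 4, -1, 4, -10, 13, -10, 4, -1, 4, -10.

-10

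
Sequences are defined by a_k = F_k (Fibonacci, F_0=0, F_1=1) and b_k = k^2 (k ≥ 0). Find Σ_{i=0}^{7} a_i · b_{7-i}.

148

The convolution is the x^7 coefficient of A(x)B(x).
Σ = 0·49 + 1·36 + 1·25 + 2·16 + 3·9 + 5·4 + 8·1 + 13·0 = 148.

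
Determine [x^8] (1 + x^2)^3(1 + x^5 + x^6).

(1 + x^2)^3 has coefficients 1,0,3,0,3,0,1 for degrees 0…6.
(1 + x^5 + x^6) has coefficients 1,0,0,0,0,1,1,0,0 for degrees 0…8.
[x^8] = 1·0 + 3·1 + 3·0 + 1·0 = 3.

3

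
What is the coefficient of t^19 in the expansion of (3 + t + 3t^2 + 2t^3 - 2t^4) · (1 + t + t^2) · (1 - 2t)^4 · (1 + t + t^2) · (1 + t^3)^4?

94

(3 + t + 3t^2 + 2t^3 - 2t^4) has coefficients 3,1,3,2,-2 for degrees 0…4.
(1 + t + t^2) has coefficients 1,1,1,0,0,0,0,0,0,0,0,0,0,0,0,0,0,0,0,0 for degrees 0…19.
Multiplying by (1 - 2t)^4 gives running coefficients 1,-7,17,-16,8,-16,16,0,0,0,0,0,0,0,0,0,0,0,0,0 for degrees 0…19.
Multiplying by (1 + t + t^2) gives running coefficients 1,-6,11,-6,9,-24,8,0,16,0,0,0,0,0,0,0,0,0,0,0 for degrees 0…19.
Finally multiplying by (1 + t^3)^4, the product of all factors after the first has coefficients 1,-6,11,-2,-15,20,-10,0,-14,0,30,-36,25,30,11,26,9,40,8,0 for degrees 0…19.
[t^19] = 3·0 + 1·8 + 3·40 + 2·9 − 2·26 = 94.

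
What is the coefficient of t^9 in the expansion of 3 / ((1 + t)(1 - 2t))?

1023

Partial fractions give a closed form: a_n = (1)·(-1)^n + (2)·2^n.
At n = 9: a_9 = 1023.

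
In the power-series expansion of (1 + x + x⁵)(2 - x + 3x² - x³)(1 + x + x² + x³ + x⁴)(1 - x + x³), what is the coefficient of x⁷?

7

(1 + x + x⁵) has coefficients 1,1,0,0,0,1 for degrees 0…5.
(2 - x + 3x² - x³) has coefficients 2,-1,3,-1,0,0,0,0 for degrees 0…7.
Multiplying by (1 + x + x² + x³ + x⁴) gives running coefficients 2,1,4,3,3,1,2,-1 for degrees 0…7.
Finally multiplying by (1 - x + x³), the product of all factors after the first has coefficients 2,-1,3,1,1,2,4,0 for degrees 0…7.
[x⁷] = 1·0 + 1·4 + 1·3 = 7.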